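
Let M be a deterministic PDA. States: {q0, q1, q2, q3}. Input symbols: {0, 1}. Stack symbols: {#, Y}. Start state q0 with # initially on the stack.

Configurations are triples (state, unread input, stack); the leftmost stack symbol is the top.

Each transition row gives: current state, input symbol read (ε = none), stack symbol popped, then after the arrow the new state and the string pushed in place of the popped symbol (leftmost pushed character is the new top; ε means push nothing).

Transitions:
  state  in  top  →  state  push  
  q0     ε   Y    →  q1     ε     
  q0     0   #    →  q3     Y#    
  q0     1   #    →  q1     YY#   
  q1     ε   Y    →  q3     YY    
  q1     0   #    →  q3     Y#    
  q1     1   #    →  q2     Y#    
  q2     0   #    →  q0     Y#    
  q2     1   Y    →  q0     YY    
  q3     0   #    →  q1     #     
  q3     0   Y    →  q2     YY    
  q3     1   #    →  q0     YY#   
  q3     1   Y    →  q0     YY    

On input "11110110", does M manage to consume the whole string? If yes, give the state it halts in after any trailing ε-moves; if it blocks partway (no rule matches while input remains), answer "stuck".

q2

(q0, 11110110, #)
  read 1, top #: go to q1, push YY# → (q1, 1110110, YY#)
  ε-move, top Y: go to q3, push YY → (q3, 1110110, YYY#)
  read 1, top Y: go to q0, push YY → (q0, 110110, YYYY#)
  ε-move, top Y: go to q1, push ε → (q1, 110110, YYY#)
  ε-move, top Y: go to q3, push YY → (q3, 110110, YYYY#)
  read 1, top Y: go to q0, push YY → (q0, 10110, YYYYY#)
  ε-move, top Y: go to q1, push ε → (q1, 10110, YYYY#)
  ε-move, top Y: go to q3, push YY → (q3, 10110, YYYYY#)
  read 1, top Y: go to q0, push YY → (q0, 0110, YYYYYY#)
  ε-move, top Y: go to q1, push ε → (q1, 0110, YYYYY#)
  ε-move, top Y: go to q3, push YY → (q3, 0110, YYYYYY#)
  read 0, top Y: go to q2, push YY → (q2, 110, YYYYYYY#)
  read 1, top Y: go to q0, push YY → (q0, 10, YYYYYYYY#)
  ε-move, top Y: go to q1, push ε → (q1, 10, YYYYYYY#)
  ε-move, top Y: go to q3, push YY → (q3, 10, YYYYYYYY#)
  read 1, top Y: go to q0, push YY → (q0, 0, YYYYYYYYY#)
  ε-move, top Y: go to q1, push ε → (q1, 0, YYYYYYYY#)
  ε-move, top Y: go to q3, push YY → (q3, 0, YYYYYYYYY#)
  read 0, top Y: go to q2, push YY → (q2, ε, YYYYYYYYYY#)
All input consumed; M is in state q2.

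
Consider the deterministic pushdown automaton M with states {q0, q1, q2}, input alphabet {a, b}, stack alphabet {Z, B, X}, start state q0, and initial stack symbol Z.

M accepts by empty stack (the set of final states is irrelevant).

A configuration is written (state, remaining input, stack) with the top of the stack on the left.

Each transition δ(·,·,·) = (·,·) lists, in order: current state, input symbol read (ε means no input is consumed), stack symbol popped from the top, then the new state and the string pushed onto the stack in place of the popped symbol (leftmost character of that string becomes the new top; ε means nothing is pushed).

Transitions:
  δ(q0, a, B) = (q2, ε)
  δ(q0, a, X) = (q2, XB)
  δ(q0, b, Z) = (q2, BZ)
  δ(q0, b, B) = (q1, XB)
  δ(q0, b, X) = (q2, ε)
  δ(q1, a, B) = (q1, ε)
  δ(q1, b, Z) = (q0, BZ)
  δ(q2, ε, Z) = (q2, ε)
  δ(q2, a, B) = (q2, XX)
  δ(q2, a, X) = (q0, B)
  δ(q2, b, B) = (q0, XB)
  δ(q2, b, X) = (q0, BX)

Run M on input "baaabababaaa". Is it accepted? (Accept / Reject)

Accept

(q0, baaabababaaa, Z) ⊢ (q2, aaabababaaa, BZ) ⊢ (q2, aabababaaa, XXZ) ⊢ (q0, abababaaa, BXZ) ⊢ (q2, bababaaa, XZ) ⊢ (q0, ababaaa, BXZ) ⊢ (q2, babaaa, XZ) ⊢ (q0, abaaa, BXZ) ⊢ (q2, baaa, XZ) ⊢ (q0, aaa, BXZ) ⊢ (q2, aa, XZ) ⊢ (q0, a, BZ) ⊢ (q2, ε, Z) ⊢ (q2, ε, ε)
All input consumed and the stack is empty.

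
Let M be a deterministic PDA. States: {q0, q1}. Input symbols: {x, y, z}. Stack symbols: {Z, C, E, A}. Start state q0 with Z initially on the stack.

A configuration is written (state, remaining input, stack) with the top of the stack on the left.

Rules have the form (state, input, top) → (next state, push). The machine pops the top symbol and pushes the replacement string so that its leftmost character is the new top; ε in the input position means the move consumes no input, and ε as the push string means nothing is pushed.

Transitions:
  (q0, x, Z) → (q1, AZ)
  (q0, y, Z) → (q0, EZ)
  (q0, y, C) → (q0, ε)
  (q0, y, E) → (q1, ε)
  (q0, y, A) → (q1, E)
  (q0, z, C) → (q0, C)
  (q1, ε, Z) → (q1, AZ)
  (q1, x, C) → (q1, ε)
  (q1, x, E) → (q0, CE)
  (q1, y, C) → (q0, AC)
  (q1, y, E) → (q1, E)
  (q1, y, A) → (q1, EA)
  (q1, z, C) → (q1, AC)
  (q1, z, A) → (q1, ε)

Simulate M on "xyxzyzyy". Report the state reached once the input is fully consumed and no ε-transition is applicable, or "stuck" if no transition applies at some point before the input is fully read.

(q0, xyxzyzyy, Z)
  read x, top Z: go to q1, push AZ → (q1, yxzyzyy, AZ)
  read y, top A: go to q1, push EA → (q1, xzyzyy, EAZ)
  read x, top E: go to q0, push CE → (q0, zyzyy, CEAZ)
  read z, top C: go to q0, push C → (q0, yzyy, CEAZ)
  read y, top C: go to q0, push ε → (q0, zyy, EAZ)
No transition for (q0, z, top E); M blocks with input zyy remaining.

stuck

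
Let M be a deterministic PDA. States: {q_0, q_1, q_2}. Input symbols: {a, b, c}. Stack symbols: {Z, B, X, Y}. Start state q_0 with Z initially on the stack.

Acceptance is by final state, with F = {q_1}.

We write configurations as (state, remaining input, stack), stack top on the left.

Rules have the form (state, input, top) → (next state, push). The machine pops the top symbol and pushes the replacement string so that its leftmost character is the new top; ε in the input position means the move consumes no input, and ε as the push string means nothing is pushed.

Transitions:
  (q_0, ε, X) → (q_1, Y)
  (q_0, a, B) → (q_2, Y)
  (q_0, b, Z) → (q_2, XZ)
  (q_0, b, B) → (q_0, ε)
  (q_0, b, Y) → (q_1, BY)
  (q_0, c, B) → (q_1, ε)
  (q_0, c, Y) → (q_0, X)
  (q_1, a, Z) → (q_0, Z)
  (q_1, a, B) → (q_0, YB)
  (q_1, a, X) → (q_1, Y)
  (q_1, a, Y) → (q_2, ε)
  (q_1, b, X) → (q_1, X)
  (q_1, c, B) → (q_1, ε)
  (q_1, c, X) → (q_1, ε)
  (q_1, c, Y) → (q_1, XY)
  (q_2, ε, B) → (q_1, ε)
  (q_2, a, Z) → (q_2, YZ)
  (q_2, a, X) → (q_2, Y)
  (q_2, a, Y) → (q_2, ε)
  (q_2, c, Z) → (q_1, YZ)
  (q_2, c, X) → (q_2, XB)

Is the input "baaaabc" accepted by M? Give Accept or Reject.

Reject

(q_0, baaaabc, Z)
  read b, top Z: go to q_2, push XZ → (q_2, aaaabc, XZ)
  read a, top X: go to q_2, push Y → (q_2, aaabc, YZ)
  read a, top Y: go to q_2, push ε → (q_2, aabc, Z)
  read a, top Z: go to q_2, push YZ → (q_2, abc, YZ)
  read a, top Y: go to q_2, push ε → (q_2, bc, Z)
No transition applies at (q_2, bc, Z); input not fully consumed.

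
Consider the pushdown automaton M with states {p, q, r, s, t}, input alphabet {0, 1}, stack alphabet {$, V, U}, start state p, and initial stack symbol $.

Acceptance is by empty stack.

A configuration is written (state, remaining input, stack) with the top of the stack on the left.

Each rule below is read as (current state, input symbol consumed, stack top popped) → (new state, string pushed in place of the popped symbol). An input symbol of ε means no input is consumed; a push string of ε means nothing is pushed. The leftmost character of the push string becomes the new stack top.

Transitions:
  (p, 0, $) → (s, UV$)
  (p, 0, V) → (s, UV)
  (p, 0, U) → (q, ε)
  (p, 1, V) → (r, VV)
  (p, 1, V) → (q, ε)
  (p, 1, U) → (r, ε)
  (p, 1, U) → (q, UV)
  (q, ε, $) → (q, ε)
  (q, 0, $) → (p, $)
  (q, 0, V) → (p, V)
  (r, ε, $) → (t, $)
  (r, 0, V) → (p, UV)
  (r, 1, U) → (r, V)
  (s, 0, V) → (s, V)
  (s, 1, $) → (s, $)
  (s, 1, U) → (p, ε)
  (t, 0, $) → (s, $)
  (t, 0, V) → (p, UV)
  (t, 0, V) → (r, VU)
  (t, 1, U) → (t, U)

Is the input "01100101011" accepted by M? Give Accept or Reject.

One accepting computation: (p, 01100101011, $) ⊢ (s, 1100101011, UV$) ⊢ (p, 100101011, V$) ⊢ (q, 00101011, $) ⊢ (p, 0101011, $) ⊢ (s, 101011, UV$) ⊢ (p, 01011, V$) ⊢ (s, 1011, UV$) ⊢ (p, 011, V$) ⊢ (s, 11, UV$) ⊢ (p, 1, V$) ⊢ (q, ε, $) ⊢ (q, ε, ε)
All input consumed and the stack is empty.

Accept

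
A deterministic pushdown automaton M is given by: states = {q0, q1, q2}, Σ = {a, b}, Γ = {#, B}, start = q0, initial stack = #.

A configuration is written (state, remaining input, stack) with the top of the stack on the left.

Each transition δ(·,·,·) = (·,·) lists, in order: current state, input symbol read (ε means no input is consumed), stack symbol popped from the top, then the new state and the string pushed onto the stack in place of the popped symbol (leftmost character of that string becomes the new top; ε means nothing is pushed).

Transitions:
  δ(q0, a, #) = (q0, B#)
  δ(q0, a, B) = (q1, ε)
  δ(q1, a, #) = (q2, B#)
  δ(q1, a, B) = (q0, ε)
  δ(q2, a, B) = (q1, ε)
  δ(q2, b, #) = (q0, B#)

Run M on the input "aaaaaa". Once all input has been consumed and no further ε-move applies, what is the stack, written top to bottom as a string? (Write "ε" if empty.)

(q0, aaaaaa, #)
  read a, top #: go to q0, push B# → (q0, aaaaa, B#)
  read a, top B: go to q1, push ε → (q1, aaaa, #)
  read a, top #: go to q2, push B# → (q2, aaa, B#)
  read a, top B: go to q1, push ε → (q1, aa, #)
  read a, top #: go to q2, push B# → (q2, a, B#)
  read a, top B: go to q1, push ε → (q1, ε, #)
All input consumed in state q1 with stack #.

#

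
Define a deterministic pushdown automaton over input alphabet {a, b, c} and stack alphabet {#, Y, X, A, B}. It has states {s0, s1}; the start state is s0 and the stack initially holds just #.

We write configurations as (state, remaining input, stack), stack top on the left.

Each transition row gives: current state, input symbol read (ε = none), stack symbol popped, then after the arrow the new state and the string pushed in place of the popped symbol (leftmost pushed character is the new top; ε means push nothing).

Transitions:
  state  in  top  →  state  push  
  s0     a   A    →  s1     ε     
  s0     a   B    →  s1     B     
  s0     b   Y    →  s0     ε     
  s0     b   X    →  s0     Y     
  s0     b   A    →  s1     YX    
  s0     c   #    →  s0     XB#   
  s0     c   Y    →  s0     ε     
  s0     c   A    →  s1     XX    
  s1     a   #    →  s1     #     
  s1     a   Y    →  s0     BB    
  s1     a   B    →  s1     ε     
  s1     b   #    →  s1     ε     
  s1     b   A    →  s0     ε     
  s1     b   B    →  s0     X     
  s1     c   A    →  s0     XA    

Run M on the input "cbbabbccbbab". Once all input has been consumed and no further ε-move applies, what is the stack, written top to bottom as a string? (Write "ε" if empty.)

(s0, cbbabbccbbab, #)
  read c, top #: go to s0, push XB# → (s0, bbabbccbbab, XB#)
  read b, top X: go to s0, push Y → (s0, babbccbbab, YB#)
  read b, top Y: go to s0, push ε → (s0, abbccbbab, B#)
  read a, top B: go to s1, push B → (s1, bbccbbab, B#)
  read b, top B: go to s0, push X → (s0, bccbbab, X#)
  read b, top X: go to s0, push Y → (s0, ccbbab, Y#)
  read c, top Y: go to s0, push ε → (s0, cbbab, #)
  read c, top #: go to s0, push XB# → (s0, bbab, XB#)
  read b, top X: go to s0, push Y → (s0, bab, YB#)
  read b, top Y: go to s0, push ε → (s0, ab, B#)
  read a, top B: go to s1, push B → (s1, b, B#)
  read b, top B: go to s0, push X → (s0, ε, X#)
All input consumed in state s0 with stack X#.

X#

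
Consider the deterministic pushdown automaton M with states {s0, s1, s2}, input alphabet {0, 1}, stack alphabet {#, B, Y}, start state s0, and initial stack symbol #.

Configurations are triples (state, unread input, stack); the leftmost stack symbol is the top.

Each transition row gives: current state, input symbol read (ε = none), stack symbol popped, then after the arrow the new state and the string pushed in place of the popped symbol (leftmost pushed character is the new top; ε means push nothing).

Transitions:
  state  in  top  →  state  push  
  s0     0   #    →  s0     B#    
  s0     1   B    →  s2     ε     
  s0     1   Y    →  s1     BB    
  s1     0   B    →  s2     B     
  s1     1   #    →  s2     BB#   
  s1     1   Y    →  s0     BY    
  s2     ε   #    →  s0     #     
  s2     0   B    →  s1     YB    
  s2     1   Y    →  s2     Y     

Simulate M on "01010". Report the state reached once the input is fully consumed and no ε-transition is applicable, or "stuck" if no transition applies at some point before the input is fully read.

(s0, 01010, #) ⊢ (s0, 1010, B#) ⊢ (s2, 010, #) ⊢ (s0, 010, #) ⊢ (s0, 10, B#) ⊢ (s2, 0, #) ⊢ (s0, 0, #) ⊢ (s0, ε, B#)
All input consumed; M is in state s0.

s0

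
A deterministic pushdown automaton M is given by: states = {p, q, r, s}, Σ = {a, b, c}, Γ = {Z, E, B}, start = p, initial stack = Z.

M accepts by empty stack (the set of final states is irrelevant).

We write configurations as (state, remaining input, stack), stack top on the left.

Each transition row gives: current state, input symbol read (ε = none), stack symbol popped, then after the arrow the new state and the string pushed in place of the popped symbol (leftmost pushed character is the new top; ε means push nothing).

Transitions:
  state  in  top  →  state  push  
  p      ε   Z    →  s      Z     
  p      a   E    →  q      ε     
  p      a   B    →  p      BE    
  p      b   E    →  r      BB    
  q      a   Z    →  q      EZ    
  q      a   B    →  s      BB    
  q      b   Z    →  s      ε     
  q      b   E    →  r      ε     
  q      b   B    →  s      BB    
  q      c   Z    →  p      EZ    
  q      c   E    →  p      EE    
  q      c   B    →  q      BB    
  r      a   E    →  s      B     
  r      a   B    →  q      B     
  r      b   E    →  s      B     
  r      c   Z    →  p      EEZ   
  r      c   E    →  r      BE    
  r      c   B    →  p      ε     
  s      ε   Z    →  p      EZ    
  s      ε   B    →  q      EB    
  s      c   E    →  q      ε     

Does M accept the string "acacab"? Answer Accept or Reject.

Accept

(p, acacab, Z) ⊢ (s, acacab, Z) ⊢ (p, acacab, EZ) ⊢ (q, cacab, Z) ⊢ (p, acab, EZ) ⊢ (q, cab, Z) ⊢ (p, ab, EZ) ⊢ (q, b, Z) ⊢ (s, ε, ε)
All input consumed and the stack is empty.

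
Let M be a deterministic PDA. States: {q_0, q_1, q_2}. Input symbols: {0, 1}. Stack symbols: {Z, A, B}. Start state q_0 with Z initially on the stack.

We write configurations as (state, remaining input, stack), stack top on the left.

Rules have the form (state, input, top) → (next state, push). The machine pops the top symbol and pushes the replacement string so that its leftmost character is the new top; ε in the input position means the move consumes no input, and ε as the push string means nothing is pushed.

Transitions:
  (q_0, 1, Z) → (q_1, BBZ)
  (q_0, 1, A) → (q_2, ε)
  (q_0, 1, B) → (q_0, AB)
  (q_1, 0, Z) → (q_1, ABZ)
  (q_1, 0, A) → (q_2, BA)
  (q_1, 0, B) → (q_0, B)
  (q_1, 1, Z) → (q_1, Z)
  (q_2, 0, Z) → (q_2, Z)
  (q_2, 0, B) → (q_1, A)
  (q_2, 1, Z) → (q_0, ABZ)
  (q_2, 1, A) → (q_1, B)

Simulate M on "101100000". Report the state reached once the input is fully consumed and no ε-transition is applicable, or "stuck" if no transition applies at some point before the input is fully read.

(q_0, 101100000, Z)
  read 1, top Z: go to q_1, push BBZ → (q_1, 01100000, BBZ)
  read 0, top B: go to q_0, push B → (q_0, 1100000, BBZ)
  read 1, top B: go to q_0, push AB → (q_0, 100000, ABBZ)
  read 1, top A: go to q_2, push ε → (q_2, 00000, BBZ)
  read 0, top B: go to q_1, push A → (q_1, 0000, ABZ)
  read 0, top A: go to q_2, push BA → (q_2, 000, BABZ)
  read 0, top B: go to q_1, push A → (q_1, 00, AABZ)
  read 0, top A: go to q_2, push BA → (q_2, 0, BAABZ)
  read 0, top B: go to q_1, push A → (q_1, ε, AAABZ)
All input consumed; M is in state q_1.

q_1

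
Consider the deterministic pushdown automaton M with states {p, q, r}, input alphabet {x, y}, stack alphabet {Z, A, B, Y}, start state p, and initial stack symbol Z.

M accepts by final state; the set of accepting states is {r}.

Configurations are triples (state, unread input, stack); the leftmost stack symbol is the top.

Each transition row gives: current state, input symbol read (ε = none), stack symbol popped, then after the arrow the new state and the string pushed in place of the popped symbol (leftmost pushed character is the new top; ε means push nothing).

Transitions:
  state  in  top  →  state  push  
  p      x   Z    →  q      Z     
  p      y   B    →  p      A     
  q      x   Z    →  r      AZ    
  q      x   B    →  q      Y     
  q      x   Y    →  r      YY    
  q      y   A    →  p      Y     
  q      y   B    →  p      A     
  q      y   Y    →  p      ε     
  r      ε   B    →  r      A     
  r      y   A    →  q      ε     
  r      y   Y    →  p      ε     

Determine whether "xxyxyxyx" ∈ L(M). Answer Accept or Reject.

Accept

(p, xxyxyxyx, Z)
  read x, top Z: go to q, push Z → (q, xyxyxyx, Z)
  read x, top Z: go to r, push AZ → (r, yxyxyx, AZ)
  read y, top A: go to q, push ε → (q, xyxyx, Z)
  read x, top Z: go to r, push AZ → (r, yxyx, AZ)
  read y, top A: go to q, push ε → (q, xyx, Z)
  read x, top Z: go to r, push AZ → (r, yx, AZ)
  read y, top A: go to q, push ε → (q, x, Z)
  read x, top Z: go to r, push AZ → (r, ε, AZ)
All input consumed; state r ∈ F.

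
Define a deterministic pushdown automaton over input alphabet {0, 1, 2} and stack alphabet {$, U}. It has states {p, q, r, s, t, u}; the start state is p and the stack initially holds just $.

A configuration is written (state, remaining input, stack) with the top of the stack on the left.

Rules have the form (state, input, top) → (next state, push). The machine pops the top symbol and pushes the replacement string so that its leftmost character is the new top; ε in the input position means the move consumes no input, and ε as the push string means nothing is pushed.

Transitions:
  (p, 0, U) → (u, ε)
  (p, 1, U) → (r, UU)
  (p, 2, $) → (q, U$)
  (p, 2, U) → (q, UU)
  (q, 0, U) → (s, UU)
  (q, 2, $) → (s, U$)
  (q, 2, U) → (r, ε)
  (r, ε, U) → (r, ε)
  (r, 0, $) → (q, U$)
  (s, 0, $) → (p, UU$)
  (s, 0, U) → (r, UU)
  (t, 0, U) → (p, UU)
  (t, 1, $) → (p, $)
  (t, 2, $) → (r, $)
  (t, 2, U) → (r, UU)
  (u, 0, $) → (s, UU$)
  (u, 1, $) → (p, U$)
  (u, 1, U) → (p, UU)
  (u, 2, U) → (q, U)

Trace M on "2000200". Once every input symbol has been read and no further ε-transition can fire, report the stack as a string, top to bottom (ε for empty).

(p, 2000200, $)
  read 2, top $: go to q, push U$ → (q, 000200, U$)
  read 0, top U: go to s, push UU → (s, 00200, UU$)
  read 0, top U: go to r, push UU → (r, 0200, UUU$)
  ε-move, top U: go to r, push ε → (r, 0200, UU$)
  ε-move, top U: go to r, push ε → (r, 0200, U$)
  ε-move, top U: go to r, push ε → (r, 0200, $)
  read 0, top $: go to q, push U$ → (q, 200, U$)
  read 2, top U: go to r, push ε → (r, 00, $)
  read 0, top $: go to q, push U$ → (q, 0, U$)
  read 0, top U: go to s, push UU → (s, ε, UU$)
All input consumed in state s with stack UU$.

UU$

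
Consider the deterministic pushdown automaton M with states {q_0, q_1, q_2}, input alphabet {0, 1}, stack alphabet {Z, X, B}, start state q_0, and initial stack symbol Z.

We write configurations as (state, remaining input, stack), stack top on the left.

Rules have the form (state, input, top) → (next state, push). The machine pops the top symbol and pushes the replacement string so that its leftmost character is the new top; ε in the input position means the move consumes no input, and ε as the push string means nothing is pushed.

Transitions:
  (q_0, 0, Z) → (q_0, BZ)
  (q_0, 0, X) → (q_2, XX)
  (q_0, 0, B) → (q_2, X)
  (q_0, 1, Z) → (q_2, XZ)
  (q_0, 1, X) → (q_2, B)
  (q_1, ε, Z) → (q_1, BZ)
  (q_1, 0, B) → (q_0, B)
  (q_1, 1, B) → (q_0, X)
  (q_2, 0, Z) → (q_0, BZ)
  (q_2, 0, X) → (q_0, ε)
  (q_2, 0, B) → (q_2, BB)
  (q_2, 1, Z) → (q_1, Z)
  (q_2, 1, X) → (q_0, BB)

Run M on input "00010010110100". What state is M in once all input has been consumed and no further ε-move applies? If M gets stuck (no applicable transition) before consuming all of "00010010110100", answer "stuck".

stuck

(q_0, 00010010110100, Z)
  read 0, top Z: go to q_0, push BZ → (q_0, 0010010110100, BZ)
  read 0, top B: go to q_2, push X → (q_2, 010010110100, XZ)
  read 0, top X: go to q_0, push ε → (q_0, 10010110100, Z)
  read 1, top Z: go to q_2, push XZ → (q_2, 0010110100, XZ)
  read 0, top X: go to q_0, push ε → (q_0, 010110100, Z)
  read 0, top Z: go to q_0, push BZ → (q_0, 10110100, BZ)
No transition for (q_0, 1, top B); M blocks with input 10110100 remaining.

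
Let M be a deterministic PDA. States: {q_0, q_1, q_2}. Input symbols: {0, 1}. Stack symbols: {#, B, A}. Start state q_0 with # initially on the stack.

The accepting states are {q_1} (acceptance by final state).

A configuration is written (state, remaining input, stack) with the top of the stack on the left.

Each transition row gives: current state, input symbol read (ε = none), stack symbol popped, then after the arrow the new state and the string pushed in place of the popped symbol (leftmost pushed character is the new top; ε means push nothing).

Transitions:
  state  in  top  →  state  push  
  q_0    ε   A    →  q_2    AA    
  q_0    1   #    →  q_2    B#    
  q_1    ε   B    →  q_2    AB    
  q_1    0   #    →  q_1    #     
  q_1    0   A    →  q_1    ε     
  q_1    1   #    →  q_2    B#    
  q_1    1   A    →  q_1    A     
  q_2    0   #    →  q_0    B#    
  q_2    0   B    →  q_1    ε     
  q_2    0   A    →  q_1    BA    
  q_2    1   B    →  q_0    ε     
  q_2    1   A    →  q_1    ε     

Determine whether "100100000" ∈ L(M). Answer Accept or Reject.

Accept

(q_0, 100100000, #)
  read 1, top #: go to q_2, push B# → (q_2, 00100000, B#)
  read 0, top B: go to q_1, push ε → (q_1, 0100000, #)
  read 0, top #: go to q_1, push # → (q_1, 100000, #)
  read 1, top #: go to q_2, push B# → (q_2, 00000, B#)
  read 0, top B: go to q_1, push ε → (q_1, 0000, #)
  read 0, top #: go to q_1, push # → (q_1, 000, #)
  read 0, top #: go to q_1, push # → (q_1, 00, #)
  read 0, top #: go to q_1, push # → (q_1, 0, #)
  read 0, top #: go to q_1, push # → (q_1, ε, #)
All input consumed; state q_1 ∈ F.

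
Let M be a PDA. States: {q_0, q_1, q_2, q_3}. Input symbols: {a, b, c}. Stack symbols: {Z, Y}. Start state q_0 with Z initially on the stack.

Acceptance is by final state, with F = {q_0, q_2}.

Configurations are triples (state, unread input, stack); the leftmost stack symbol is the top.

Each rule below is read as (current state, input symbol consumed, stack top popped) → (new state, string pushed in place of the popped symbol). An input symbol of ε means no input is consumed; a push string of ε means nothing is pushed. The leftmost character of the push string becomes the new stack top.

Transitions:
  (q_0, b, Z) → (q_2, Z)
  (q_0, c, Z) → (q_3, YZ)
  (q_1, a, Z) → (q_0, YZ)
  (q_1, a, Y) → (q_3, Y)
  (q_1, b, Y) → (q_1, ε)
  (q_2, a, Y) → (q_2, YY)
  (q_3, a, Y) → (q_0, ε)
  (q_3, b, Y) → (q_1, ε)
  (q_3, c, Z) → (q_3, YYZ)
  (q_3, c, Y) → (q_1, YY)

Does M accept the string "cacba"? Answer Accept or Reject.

One accepting computation: (q_0, cacba, Z) ⊢ (q_3, acba, YZ) ⊢ (q_0, cba, Z) ⊢ (q_3, ba, YZ) ⊢ (q_1, a, Z) ⊢ (q_0, ε, YZ)
All input consumed and state q_0 ∈ F.

Accept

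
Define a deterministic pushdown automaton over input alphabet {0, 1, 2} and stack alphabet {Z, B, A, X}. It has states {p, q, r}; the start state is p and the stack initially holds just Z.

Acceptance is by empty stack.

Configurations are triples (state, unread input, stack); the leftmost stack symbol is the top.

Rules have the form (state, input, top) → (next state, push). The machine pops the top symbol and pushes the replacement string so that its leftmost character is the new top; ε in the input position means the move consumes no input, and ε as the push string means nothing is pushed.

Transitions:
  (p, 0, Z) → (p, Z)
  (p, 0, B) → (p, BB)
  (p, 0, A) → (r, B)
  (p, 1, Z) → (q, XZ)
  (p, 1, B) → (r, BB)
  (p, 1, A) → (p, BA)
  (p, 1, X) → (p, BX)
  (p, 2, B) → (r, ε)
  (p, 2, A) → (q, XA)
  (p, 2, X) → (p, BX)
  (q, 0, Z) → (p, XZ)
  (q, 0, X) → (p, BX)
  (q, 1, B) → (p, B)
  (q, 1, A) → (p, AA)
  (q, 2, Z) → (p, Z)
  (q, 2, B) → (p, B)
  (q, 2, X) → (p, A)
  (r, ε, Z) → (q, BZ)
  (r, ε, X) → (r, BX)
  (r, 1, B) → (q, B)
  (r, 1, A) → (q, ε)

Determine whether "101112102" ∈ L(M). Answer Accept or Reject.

(p, 101112102, Z)
  read 1, top Z: go to q, push XZ → (q, 01112102, XZ)
  read 0, top X: go to p, push BX → (p, 1112102, BXZ)
  read 1, top B: go to r, push BB → (r, 112102, BBXZ)
  read 1, top B: go to q, push B → (q, 12102, BBXZ)
  read 1, top B: go to p, push B → (p, 2102, BBXZ)
  read 2, top B: go to r, push ε → (r, 102, BXZ)
  read 1, top B: go to q, push B → (q, 02, BXZ)
No transition applies at (q, 02, BXZ); input not fully consumed.

Reject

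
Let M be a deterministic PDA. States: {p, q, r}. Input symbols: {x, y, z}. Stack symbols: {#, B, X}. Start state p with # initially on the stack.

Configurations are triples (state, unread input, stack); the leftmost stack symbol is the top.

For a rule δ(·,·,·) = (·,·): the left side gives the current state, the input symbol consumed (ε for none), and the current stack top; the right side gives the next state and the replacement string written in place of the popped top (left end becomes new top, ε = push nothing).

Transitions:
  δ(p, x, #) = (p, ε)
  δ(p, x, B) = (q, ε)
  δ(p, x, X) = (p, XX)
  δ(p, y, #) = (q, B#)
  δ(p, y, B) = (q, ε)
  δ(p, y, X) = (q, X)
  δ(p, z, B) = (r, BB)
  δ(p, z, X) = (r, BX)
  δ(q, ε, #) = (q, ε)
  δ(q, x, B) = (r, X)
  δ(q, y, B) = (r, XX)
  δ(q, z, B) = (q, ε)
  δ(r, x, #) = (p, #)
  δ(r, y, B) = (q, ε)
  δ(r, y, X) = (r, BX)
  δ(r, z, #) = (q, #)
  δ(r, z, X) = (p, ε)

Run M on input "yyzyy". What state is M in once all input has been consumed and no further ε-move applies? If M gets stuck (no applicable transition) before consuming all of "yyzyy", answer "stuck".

(p, yyzyy, #) ⊢ (q, yzyy, B#) ⊢ (r, zyy, XX#) ⊢ (p, yy, X#) ⊢ (q, y, X#)
No transition for (q, y, top X); M blocks with input y remaining.

stuck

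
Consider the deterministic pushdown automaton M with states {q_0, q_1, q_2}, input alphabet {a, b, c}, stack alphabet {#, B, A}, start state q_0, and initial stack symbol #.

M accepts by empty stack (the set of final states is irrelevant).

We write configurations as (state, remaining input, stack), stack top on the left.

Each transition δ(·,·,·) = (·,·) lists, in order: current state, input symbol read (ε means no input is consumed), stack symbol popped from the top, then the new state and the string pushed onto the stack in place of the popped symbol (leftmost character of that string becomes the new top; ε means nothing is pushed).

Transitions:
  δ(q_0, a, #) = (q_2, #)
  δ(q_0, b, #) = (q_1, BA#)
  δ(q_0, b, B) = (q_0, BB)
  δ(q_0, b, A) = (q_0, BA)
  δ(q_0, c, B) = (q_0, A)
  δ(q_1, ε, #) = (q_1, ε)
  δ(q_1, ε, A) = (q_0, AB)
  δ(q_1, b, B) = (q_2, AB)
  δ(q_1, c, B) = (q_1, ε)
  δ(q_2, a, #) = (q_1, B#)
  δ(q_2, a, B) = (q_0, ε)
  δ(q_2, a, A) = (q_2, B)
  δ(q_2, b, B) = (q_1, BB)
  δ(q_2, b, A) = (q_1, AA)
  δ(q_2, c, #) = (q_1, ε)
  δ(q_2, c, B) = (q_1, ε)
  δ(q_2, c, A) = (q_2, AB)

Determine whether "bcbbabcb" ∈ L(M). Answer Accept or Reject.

(q_0, bcbbabcb, #)
  read b, top #: go to q_1, push BA# → (q_1, cbbabcb, BA#)
  read c, top B: go to q_1, push ε → (q_1, bbabcb, A#)
  ε-move, top A: go to q_0, push AB → (q_0, bbabcb, AB#)
  read b, top A: go to q_0, push BA → (q_0, babcb, BAB#)
  read b, top B: go to q_0, push BB → (q_0, abcb, BBAB#)
No transition applies at (q_0, abcb, BBAB#); input not fully consumed.

Reject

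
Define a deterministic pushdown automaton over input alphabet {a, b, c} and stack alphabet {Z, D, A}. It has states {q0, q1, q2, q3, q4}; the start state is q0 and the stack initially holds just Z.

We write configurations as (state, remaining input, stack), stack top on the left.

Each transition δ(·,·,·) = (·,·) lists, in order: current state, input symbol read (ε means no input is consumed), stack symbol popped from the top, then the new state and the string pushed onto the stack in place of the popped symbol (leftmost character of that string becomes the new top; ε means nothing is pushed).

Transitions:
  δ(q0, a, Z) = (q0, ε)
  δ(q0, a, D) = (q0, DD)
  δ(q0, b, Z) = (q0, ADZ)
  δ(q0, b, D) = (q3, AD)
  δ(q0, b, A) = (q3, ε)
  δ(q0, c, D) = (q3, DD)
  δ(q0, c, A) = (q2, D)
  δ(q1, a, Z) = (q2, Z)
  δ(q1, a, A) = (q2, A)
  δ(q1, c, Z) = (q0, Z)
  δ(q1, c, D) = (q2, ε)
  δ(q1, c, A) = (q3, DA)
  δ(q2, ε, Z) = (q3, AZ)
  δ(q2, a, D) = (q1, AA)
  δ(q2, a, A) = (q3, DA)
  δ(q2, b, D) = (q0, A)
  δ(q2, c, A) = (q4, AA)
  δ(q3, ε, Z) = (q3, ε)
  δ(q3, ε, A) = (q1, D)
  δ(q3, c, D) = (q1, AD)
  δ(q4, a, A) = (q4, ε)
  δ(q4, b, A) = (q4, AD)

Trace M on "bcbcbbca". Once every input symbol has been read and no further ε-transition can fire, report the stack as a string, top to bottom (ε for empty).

(q0, bcbcbbca, Z)
  read b, top Z: go to q0, push ADZ → (q0, cbcbbca, ADZ)
  read c, top A: go to q2, push D → (q2, bcbbca, DDZ)
  read b, top D: go to q0, push A → (q0, cbbca, ADZ)
  read c, top A: go to q2, push D → (q2, bbca, DDZ)
  read b, top D: go to q0, push A → (q0, bca, ADZ)
  read b, top A: go to q3, push ε → (q3, ca, DZ)
  read c, top D: go to q1, push AD → (q1, a, ADZ)
  read a, top A: go to q2, push A → (q2, ε, ADZ)
All input consumed in state q2 with stack ADZ.

ADZ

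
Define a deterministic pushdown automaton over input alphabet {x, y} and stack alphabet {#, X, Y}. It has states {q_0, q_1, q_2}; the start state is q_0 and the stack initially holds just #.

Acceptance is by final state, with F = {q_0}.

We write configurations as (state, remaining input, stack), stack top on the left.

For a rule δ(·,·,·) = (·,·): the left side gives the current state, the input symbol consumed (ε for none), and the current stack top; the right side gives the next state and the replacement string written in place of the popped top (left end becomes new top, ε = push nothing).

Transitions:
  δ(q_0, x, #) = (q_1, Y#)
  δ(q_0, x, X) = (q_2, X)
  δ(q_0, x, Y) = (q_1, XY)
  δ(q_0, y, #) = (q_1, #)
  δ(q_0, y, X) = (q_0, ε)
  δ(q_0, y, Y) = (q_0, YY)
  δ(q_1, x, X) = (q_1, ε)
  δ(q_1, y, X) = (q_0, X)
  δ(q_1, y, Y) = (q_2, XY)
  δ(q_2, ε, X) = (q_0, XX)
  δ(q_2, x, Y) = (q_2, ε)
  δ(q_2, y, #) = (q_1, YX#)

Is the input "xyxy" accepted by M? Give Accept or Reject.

Accept

(q_0, xyxy, #)
  read x, top #: go to q_1, push Y# → (q_1, yxy, Y#)
  read y, top Y: go to q_2, push XY → (q_2, xy, XY#)
  ε-move, top X: go to q_0, push XX → (q_0, xy, XXY#)
  read x, top X: go to q_2, push X → (q_2, y, XXY#)
  ε-move, top X: go to q_0, push XX → (q_0, y, XXXY#)
  read y, top X: go to q_0, push ε → (q_0, ε, XXY#)
All input consumed; state q_0 ∈ F.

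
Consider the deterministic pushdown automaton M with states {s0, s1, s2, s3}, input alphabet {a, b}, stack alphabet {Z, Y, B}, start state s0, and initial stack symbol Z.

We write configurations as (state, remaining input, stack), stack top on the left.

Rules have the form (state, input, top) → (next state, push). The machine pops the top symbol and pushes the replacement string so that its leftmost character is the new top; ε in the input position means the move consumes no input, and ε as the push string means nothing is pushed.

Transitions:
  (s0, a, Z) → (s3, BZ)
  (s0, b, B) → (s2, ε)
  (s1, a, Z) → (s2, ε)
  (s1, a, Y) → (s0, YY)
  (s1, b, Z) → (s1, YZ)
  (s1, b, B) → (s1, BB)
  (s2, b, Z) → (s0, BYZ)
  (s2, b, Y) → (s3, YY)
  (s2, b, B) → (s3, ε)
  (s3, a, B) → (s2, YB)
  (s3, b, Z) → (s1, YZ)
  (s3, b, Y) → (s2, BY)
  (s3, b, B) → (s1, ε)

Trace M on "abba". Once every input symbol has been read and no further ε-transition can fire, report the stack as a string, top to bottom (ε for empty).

(s0, abba, Z)
  read a, top Z: go to s3, push BZ → (s3, bba, BZ)
  read b, top B: go to s1, push ε → (s1, ba, Z)
  read b, top Z: go to s1, push YZ → (s1, a, YZ)
  read a, top Y: go to s0, push YY → (s0, ε, YYZ)
All input consumed in state s0 with stack YYZ.

YYZ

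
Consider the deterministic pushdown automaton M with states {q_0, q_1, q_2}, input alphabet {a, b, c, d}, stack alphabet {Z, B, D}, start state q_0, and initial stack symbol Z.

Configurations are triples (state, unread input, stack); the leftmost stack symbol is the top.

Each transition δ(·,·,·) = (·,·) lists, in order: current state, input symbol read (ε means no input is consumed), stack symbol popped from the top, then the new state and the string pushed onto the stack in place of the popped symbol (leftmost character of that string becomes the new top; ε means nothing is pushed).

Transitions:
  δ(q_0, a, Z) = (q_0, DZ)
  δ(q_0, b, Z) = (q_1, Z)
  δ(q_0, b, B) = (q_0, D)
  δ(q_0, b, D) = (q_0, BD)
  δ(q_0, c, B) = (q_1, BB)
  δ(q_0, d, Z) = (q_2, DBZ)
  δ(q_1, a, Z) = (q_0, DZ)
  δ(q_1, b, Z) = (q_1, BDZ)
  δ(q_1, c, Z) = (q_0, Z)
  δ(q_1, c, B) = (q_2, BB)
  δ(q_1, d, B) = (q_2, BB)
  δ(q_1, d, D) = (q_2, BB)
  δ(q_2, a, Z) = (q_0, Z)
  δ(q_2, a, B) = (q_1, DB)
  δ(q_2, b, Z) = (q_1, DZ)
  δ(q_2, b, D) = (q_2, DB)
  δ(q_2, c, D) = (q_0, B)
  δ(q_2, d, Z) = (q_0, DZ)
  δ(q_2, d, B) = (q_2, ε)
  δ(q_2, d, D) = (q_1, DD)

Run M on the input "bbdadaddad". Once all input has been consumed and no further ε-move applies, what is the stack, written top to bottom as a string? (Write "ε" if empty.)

BBBBBBBDZ

(q_0, bbdadaddad, Z)
  read b, top Z: go to q_1, push Z → (q_1, bdadaddad, Z)
  read b, top Z: go to q_1, push BDZ → (q_1, dadaddad, BDZ)
  read d, top B: go to q_2, push BB → (q_2, adaddad, BBDZ)
  read a, top B: go to q_1, push DB → (q_1, daddad, DBBDZ)
  read d, top D: go to q_2, push BB → (q_2, addad, BBBBDZ)
  read a, top B: go to q_1, push DB → (q_1, ddad, DBBBBDZ)
  read d, top D: go to q_2, push BB → (q_2, dad, BBBBBBDZ)
  read d, top B: go to q_2, push ε → (q_2, ad, BBBBBDZ)
  read a, top B: go to q_1, push DB → (q_1, d, DBBBBBDZ)
  read d, top D: go to q_2, push BB → (q_2, ε, BBBBBBBDZ)
All input consumed in state q_2 with stack BBBBBBBDZ.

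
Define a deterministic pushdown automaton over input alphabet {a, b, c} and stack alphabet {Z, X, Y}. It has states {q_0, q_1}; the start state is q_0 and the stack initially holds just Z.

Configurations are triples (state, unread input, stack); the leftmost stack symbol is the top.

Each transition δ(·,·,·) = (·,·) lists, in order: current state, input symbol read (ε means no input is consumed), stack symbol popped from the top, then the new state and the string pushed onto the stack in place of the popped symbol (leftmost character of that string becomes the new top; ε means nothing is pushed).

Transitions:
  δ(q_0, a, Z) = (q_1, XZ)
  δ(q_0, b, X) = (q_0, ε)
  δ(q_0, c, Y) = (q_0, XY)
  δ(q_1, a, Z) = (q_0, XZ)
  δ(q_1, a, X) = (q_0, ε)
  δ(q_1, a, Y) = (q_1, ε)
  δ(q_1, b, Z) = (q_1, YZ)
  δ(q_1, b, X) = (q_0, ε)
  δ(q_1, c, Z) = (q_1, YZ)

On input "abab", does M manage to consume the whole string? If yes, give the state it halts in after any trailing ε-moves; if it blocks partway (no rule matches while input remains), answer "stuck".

(q_0, abab, Z) ⊢ (q_1, bab, XZ) ⊢ (q_0, ab, Z) ⊢ (q_1, b, XZ) ⊢ (q_0, ε, Z)
All input consumed; M is in state q_0.

q_0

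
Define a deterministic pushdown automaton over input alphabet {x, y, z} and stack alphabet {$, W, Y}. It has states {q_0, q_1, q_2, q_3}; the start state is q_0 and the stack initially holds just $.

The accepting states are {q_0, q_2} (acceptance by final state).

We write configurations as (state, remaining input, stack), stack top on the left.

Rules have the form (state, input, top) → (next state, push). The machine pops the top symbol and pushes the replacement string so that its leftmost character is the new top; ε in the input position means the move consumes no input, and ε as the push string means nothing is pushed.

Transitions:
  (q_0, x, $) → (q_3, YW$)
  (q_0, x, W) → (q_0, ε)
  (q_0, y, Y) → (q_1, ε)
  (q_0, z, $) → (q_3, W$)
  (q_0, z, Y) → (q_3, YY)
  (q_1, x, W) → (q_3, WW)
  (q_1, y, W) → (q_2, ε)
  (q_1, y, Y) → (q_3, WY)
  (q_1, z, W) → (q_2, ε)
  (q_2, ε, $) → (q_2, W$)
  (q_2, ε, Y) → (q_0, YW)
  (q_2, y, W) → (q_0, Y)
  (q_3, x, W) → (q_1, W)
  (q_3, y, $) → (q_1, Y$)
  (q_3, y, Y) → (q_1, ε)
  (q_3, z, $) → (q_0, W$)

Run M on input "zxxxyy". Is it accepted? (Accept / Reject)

(q_0, zxxxyy, $)
  read z, top $: go to q_3, push W$ → (q_3, xxxyy, W$)
  read x, top W: go to q_1, push W → (q_1, xxyy, W$)
  read x, top W: go to q_3, push WW → (q_3, xyy, WW$)
  read x, top W: go to q_1, push W → (q_1, yy, WW$)
  read y, top W: go to q_2, push ε → (q_2, y, W$)
  read y, top W: go to q_0, push Y → (q_0, ε, Y$)
All input consumed; state q_0 ∈ F.

Accept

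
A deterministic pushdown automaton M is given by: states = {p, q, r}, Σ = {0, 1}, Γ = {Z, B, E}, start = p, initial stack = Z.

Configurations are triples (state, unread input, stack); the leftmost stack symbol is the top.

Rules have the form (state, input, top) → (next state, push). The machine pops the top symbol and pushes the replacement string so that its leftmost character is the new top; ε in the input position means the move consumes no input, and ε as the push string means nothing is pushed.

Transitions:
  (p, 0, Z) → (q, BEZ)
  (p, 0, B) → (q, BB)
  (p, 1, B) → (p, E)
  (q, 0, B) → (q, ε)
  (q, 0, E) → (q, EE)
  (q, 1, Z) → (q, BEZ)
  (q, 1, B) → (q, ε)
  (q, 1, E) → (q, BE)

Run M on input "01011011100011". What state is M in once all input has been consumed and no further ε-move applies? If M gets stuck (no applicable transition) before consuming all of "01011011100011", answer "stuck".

(p, 01011011100011, Z) ⊢ (q, 1011011100011, BEZ) ⊢ (q, 011011100011, EZ) ⊢ (q, 11011100011, EEZ) ⊢ (q, 1011100011, BEEZ) ⊢ (q, 011100011, EEZ) ⊢ (q, 11100011, EEEZ) ⊢ (q, 1100011, BEEEZ) ⊢ (q, 100011, EEEZ) ⊢ (q, 00011, BEEEZ) ⊢ (q, 0011, EEEZ) ⊢ (q, 011, EEEEZ) ⊢ (q, 11, EEEEEZ) ⊢ (q, 1, BEEEEEZ) ⊢ (q, ε, EEEEEZ)
All input consumed; M is in state q.

q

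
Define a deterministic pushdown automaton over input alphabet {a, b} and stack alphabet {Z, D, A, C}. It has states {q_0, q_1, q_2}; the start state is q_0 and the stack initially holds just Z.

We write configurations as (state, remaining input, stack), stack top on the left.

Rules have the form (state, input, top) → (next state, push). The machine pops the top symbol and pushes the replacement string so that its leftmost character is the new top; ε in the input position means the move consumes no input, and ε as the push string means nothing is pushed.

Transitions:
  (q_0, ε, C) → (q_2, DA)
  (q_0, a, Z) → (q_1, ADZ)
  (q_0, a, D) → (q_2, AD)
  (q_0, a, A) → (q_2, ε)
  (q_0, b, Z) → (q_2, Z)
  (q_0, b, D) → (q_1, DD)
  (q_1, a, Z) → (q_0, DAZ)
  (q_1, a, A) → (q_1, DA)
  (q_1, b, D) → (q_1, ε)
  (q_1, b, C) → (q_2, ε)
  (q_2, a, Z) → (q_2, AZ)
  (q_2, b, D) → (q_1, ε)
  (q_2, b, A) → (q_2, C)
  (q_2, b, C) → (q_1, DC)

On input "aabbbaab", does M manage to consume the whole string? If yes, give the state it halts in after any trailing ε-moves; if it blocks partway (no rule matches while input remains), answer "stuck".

stuck

(q_0, aabbbaab, Z) ⊢ (q_1, abbbaab, ADZ) ⊢ (q_1, bbbaab, DADZ) ⊢ (q_1, bbaab, ADZ)
No transition for (q_1, b, top A); M blocks with input bbaab remaining.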